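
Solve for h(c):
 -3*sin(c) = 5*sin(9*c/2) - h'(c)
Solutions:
 h(c) = C1 - 3*cos(c) - 10*cos(9*c/2)/9


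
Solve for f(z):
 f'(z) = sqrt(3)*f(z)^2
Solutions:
 f(z) = -1/(C1 + sqrt(3)*z)


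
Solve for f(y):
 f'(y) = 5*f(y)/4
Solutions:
 f(y) = C1*exp(5*y/4)


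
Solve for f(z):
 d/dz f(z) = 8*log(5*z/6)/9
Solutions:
 f(z) = C1 + 8*z*log(z)/9 - 8*z*log(6)/9 - 8*z/9 + 8*z*log(5)/9


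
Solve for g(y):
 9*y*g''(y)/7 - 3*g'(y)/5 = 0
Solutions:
 g(y) = C1 + C2*y^(22/15)


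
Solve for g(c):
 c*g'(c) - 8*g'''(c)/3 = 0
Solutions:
 g(c) = C1 + Integral(C2*airyai(3^(1/3)*c/2) + C3*airybi(3^(1/3)*c/2), c)


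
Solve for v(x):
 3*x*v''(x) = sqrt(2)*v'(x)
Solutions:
 v(x) = C1 + C2*x^(sqrt(2)/3 + 1)


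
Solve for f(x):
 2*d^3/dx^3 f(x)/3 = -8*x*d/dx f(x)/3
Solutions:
 f(x) = C1 + Integral(C2*airyai(-2^(2/3)*x) + C3*airybi(-2^(2/3)*x), x)


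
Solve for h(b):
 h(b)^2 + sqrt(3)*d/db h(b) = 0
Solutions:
 h(b) = 3/(C1 + sqrt(3)*b)


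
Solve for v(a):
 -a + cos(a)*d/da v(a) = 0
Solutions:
 v(a) = C1 + Integral(a/cos(a), a)


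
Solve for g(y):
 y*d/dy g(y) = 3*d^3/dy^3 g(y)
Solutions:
 g(y) = C1 + Integral(C2*airyai(3^(2/3)*y/3) + C3*airybi(3^(2/3)*y/3), y)


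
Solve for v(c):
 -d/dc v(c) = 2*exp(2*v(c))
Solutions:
 v(c) = log(-sqrt(-1/(C1 - 2*c))) - log(2)/2
 v(c) = log(-1/(C1 - 2*c))/2 - log(2)/2


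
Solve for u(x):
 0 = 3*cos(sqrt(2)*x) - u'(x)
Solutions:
 u(x) = C1 + 3*sqrt(2)*sin(sqrt(2)*x)/2


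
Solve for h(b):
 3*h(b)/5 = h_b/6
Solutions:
 h(b) = C1*exp(18*b/5)


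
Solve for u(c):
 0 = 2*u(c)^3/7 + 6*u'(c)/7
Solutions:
 u(c) = -sqrt(6)*sqrt(-1/(C1 - c))/2
 u(c) = sqrt(6)*sqrt(-1/(C1 - c))/2


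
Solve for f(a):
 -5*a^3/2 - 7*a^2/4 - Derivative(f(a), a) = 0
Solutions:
 f(a) = C1 - 5*a^4/8 - 7*a^3/12


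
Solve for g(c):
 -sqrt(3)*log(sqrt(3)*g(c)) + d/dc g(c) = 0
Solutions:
 -2*sqrt(3)*Integral(1/(2*log(_y) + log(3)), (_y, g(c)))/3 = C1 - c


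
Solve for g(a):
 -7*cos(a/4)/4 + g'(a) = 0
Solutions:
 g(a) = C1 + 7*sin(a/4)


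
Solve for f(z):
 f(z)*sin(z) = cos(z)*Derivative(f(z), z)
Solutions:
 f(z) = C1/cos(z)


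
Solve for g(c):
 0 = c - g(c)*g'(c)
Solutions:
 g(c) = -sqrt(C1 + c^2)
 g(c) = sqrt(C1 + c^2)


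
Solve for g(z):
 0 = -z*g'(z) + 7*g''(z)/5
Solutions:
 g(z) = C1 + C2*erfi(sqrt(70)*z/14)


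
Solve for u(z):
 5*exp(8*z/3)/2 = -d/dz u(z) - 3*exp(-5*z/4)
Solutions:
 u(z) = C1 - 15*exp(8*z/3)/16 + 12*exp(-5*z/4)/5


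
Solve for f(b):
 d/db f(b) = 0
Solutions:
 f(b) = C1


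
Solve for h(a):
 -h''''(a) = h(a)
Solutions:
 h(a) = (C1*sin(sqrt(2)*a/2) + C2*cos(sqrt(2)*a/2))*exp(-sqrt(2)*a/2) + (C3*sin(sqrt(2)*a/2) + C4*cos(sqrt(2)*a/2))*exp(sqrt(2)*a/2)


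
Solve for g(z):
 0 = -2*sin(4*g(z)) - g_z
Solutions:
 g(z) = -acos((-C1 - exp(16*z))/(C1 - exp(16*z)))/4 + pi/2
 g(z) = acos((-C1 - exp(16*z))/(C1 - exp(16*z)))/4


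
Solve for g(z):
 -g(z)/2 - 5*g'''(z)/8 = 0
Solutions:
 g(z) = C3*exp(-10^(2/3)*z/5) + (C1*sin(10^(2/3)*sqrt(3)*z/10) + C2*cos(10^(2/3)*sqrt(3)*z/10))*exp(10^(2/3)*z/10)


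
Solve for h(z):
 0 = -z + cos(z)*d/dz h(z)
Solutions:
 h(z) = C1 + Integral(z/cos(z), z)


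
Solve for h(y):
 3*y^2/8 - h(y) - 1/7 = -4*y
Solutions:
 h(y) = 3*y^2/8 + 4*y - 1/7


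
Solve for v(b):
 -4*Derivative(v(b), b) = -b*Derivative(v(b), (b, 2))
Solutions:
 v(b) = C1 + C2*b^5


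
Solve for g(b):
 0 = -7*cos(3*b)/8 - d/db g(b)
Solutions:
 g(b) = C1 - 7*sin(3*b)/24


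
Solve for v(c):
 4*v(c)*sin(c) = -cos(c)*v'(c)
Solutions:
 v(c) = C1*cos(c)^4


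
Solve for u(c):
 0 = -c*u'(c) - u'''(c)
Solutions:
 u(c) = C1 + Integral(C2*airyai(-c) + C3*airybi(-c), c)


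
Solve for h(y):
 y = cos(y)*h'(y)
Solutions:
 h(y) = C1 + Integral(y/cos(y), y)


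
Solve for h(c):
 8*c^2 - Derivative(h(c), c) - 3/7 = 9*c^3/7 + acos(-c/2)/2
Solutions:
 h(c) = C1 - 9*c^4/28 + 8*c^3/3 - c*acos(-c/2)/2 - 3*c/7 - sqrt(4 - c^2)/2


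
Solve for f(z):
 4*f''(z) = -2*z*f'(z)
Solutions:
 f(z) = C1 + C2*erf(z/2)


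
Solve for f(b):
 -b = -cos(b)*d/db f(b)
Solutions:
 f(b) = C1 + Integral(b/cos(b), b)


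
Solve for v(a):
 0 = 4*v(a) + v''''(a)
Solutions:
 v(a) = (C1*sin(a) + C2*cos(a))*exp(-a) + (C3*sin(a) + C4*cos(a))*exp(a)


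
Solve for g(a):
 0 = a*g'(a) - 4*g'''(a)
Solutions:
 g(a) = C1 + Integral(C2*airyai(2^(1/3)*a/2) + C3*airybi(2^(1/3)*a/2), a)


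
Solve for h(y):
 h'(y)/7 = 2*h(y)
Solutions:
 h(y) = C1*exp(14*y)


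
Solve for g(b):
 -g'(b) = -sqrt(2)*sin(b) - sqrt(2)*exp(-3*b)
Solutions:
 g(b) = C1 - sqrt(2)*cos(b) - sqrt(2)*exp(-3*b)/3


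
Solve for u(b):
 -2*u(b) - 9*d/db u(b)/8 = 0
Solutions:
 u(b) = C1*exp(-16*b/9)


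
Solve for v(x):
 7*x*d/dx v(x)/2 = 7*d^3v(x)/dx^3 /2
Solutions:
 v(x) = C1 + Integral(C2*airyai(x) + C3*airybi(x), x)


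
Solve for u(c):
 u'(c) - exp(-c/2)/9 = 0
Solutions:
 u(c) = C1 - 2*exp(-c/2)/9


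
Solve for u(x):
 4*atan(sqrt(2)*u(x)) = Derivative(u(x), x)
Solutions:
 Integral(1/atan(sqrt(2)*_y), (_y, u(x))) = C1 + 4*x


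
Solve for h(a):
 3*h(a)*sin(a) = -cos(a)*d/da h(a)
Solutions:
 h(a) = C1*cos(a)^3


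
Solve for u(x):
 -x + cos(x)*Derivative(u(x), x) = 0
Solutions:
 u(x) = C1 + Integral(x/cos(x), x)


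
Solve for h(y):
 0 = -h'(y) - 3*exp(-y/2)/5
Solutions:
 h(y) = C1 + 6*exp(-y/2)/5


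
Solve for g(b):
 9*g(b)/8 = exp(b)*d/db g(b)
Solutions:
 g(b) = C1*exp(-9*exp(-b)/8)


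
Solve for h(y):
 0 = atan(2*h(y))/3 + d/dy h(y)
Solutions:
 Integral(1/atan(2*_y), (_y, h(y))) = C1 - y/3


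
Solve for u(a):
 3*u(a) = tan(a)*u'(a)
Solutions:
 u(a) = C1*sin(a)^3


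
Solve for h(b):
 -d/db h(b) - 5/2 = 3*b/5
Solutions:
 h(b) = C1 - 3*b^2/10 - 5*b/2


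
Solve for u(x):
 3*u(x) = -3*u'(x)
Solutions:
 u(x) = C1*exp(-x)


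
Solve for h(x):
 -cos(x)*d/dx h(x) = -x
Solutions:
 h(x) = C1 + Integral(x/cos(x), x)


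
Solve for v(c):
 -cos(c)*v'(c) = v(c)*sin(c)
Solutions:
 v(c) = C1*cos(c)


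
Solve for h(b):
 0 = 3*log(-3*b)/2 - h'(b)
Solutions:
 h(b) = C1 + 3*b*log(-b)/2 + 3*b*(-1 + log(3))/2


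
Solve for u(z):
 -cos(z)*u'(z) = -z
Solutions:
 u(z) = C1 + Integral(z/cos(z), z)


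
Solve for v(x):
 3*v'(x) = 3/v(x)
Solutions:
 v(x) = -sqrt(C1 + 2*x)
 v(x) = sqrt(C1 + 2*x)


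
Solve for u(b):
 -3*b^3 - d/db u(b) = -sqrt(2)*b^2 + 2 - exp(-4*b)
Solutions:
 u(b) = C1 - 3*b^4/4 + sqrt(2)*b^3/3 - 2*b - exp(-4*b)/4


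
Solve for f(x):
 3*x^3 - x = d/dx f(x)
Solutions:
 f(x) = C1 + 3*x^4/4 - x^2/2


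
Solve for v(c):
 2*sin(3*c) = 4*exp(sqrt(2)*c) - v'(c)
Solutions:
 v(c) = C1 + 2*sqrt(2)*exp(sqrt(2)*c) + 2*cos(3*c)/3


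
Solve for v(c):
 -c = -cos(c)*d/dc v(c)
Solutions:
 v(c) = C1 + Integral(c/cos(c), c)


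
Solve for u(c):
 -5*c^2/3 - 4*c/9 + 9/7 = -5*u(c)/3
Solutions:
 u(c) = c^2 + 4*c/15 - 27/35


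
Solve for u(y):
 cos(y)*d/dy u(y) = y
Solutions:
 u(y) = C1 + Integral(y/cos(y), y)


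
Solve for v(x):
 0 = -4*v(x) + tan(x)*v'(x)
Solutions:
 v(x) = C1*sin(x)^4


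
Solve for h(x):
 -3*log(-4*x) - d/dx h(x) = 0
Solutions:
 h(x) = C1 - 3*x*log(-x) + 3*x*(1 - 2*log(2))


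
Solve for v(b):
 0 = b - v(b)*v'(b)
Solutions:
 v(b) = -sqrt(C1 + b^2)
 v(b) = sqrt(C1 + b^2)


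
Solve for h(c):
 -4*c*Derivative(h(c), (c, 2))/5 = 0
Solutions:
 h(c) = C1 + C2*c


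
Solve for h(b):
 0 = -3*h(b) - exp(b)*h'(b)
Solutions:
 h(b) = C1*exp(3*exp(-b))


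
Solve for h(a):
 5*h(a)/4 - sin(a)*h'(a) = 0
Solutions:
 h(a) = C1*(cos(a) - 1)^(5/8)/(cos(a) + 1)^(5/8)


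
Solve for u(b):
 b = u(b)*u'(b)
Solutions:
 u(b) = -sqrt(C1 + b^2)
 u(b) = sqrt(C1 + b^2)


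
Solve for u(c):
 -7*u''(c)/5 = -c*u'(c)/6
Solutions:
 u(c) = C1 + C2*erfi(sqrt(105)*c/42)


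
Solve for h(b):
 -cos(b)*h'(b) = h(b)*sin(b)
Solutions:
 h(b) = C1*cos(b)


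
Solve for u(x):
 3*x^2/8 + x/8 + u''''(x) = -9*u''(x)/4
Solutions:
 u(x) = C1 + C2*x + C3*sin(3*x/2) + C4*cos(3*x/2) - x^4/72 - x^3/108 + 2*x^2/27


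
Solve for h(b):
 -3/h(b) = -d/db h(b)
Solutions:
 h(b) = -sqrt(C1 + 6*b)
 h(b) = sqrt(C1 + 6*b)


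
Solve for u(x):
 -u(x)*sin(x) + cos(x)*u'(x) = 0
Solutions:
 u(x) = C1/cos(x)


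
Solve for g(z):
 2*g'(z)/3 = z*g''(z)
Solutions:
 g(z) = C1 + C2*z^(5/3)


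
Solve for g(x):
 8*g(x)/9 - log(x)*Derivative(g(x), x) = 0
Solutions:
 g(x) = C1*exp(8*li(x)/9)


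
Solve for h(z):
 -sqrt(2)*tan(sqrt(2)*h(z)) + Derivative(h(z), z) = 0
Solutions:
 h(z) = sqrt(2)*(pi - asin(C1*exp(2*z)))/2
 h(z) = sqrt(2)*asin(C1*exp(2*z))/2


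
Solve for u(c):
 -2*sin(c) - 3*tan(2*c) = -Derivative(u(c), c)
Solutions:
 u(c) = C1 - 3*log(cos(2*c))/2 - 2*cos(c)


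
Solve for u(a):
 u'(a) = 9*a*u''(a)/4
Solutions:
 u(a) = C1 + C2*a^(13/9)


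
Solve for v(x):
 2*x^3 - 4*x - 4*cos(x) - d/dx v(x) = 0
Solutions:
 v(x) = C1 + x^4/2 - 2*x^2 - 4*sin(x)


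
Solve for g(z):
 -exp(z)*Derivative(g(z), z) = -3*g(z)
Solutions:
 g(z) = C1*exp(-3*exp(-z))


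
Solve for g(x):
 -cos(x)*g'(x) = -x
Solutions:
 g(x) = C1 + Integral(x/cos(x), x)


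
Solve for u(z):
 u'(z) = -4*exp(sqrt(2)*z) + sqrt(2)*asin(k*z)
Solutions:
 u(z) = C1 + sqrt(2)*Piecewise((z*asin(k*z) + sqrt(-k^2*z^2 + 1)/k, Ne(k, 0)), (0, True)) - 2*sqrt(2)*exp(sqrt(2)*z)


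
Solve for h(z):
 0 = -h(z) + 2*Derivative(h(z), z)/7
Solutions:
 h(z) = C1*exp(7*z/2)


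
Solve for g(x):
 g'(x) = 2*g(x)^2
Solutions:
 g(x) = -1/(C1 + 2*x)


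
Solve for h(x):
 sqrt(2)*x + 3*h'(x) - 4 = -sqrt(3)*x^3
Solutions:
 h(x) = C1 - sqrt(3)*x^4/12 - sqrt(2)*x^2/6 + 4*x/3


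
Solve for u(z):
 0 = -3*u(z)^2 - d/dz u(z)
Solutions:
 u(z) = 1/(C1 + 3*z)


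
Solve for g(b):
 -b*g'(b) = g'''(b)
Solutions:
 g(b) = C1 + Integral(C2*airyai(-b) + C3*airybi(-b), b)


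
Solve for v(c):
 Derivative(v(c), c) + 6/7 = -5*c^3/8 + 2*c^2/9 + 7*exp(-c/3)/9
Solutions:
 v(c) = C1 - 5*c^4/32 + 2*c^3/27 - 6*c/7 - 7*exp(-c/3)/3


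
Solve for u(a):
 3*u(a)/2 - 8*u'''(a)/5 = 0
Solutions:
 u(a) = C3*exp(15^(1/3)*2^(2/3)*a/4) + (C1*sin(2^(2/3)*3^(5/6)*5^(1/3)*a/8) + C2*cos(2^(2/3)*3^(5/6)*5^(1/3)*a/8))*exp(-15^(1/3)*2^(2/3)*a/8)


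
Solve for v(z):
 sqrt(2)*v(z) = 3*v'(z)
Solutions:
 v(z) = C1*exp(sqrt(2)*z/3)


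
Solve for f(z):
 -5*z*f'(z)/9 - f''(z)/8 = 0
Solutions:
 f(z) = C1 + C2*erf(2*sqrt(5)*z/3)


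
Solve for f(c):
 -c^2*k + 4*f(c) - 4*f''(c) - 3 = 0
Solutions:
 f(c) = C1*exp(-c) + C2*exp(c) + c^2*k/4 + k/2 + 3/4


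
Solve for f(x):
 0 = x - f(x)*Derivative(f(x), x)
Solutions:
 f(x) = -sqrt(C1 + x^2)
 f(x) = sqrt(C1 + x^2)


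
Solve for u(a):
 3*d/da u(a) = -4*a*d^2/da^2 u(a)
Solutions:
 u(a) = C1 + C2*a^(1/4)


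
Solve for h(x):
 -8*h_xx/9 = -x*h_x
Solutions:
 h(x) = C1 + C2*erfi(3*x/4)


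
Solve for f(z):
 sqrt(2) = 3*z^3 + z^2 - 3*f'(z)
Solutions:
 f(z) = C1 + z^4/4 + z^3/9 - sqrt(2)*z/3


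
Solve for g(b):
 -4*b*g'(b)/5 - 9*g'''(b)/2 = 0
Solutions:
 g(b) = C1 + Integral(C2*airyai(-2*75^(1/3)*b/15) + C3*airybi(-2*75^(1/3)*b/15), b)


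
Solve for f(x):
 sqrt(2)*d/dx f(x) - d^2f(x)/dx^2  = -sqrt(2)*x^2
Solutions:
 f(x) = C1 + C2*exp(sqrt(2)*x) - x^3/3 - sqrt(2)*x^2/2 - x


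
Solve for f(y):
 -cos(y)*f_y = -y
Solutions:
 f(y) = C1 + Integral(y/cos(y), y)


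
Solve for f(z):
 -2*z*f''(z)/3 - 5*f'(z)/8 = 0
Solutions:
 f(z) = C1 + C2*z^(1/16)


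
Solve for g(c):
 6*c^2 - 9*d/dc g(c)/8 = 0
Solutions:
 g(c) = C1 + 16*c^3/9


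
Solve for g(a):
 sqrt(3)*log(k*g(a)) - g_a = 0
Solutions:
 li(k*g(a))/k = C1 + sqrt(3)*a


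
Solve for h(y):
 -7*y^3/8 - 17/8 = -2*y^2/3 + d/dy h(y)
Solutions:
 h(y) = C1 - 7*y^4/32 + 2*y^3/9 - 17*y/8


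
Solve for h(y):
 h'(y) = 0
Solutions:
 h(y) = C1


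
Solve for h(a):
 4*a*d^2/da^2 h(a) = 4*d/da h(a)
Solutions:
 h(a) = C1 + C2*a^2


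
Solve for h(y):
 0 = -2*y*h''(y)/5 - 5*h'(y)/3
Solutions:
 h(y) = C1 + C2/y^(19/6)


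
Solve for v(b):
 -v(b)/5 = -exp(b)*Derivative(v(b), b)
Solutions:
 v(b) = C1*exp(-exp(-b)/5)


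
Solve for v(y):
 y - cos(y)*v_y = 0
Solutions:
 v(y) = C1 + Integral(y/cos(y), y)


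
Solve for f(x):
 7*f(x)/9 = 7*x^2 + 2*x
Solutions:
 f(x) = 9*x*(7*x + 2)/7


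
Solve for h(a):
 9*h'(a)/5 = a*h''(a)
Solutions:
 h(a) = C1 + C2*a^(14/5)


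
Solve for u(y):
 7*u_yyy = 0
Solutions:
 u(y) = C1 + C2*y + C3*y^2


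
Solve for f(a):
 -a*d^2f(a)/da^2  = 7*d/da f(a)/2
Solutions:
 f(a) = C1 + C2/a^(5/2)


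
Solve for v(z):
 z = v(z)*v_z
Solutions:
 v(z) = -sqrt(C1 + z^2)
 v(z) = sqrt(C1 + z^2)


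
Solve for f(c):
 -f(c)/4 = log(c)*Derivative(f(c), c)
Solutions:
 f(c) = C1*exp(-li(c)/4)


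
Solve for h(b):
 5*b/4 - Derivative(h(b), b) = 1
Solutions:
 h(b) = C1 + 5*b^2/8 - b


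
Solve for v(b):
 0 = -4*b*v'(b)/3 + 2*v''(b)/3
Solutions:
 v(b) = C1 + C2*erfi(b)


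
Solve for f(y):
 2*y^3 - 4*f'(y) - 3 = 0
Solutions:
 f(y) = C1 + y^4/8 - 3*y/4


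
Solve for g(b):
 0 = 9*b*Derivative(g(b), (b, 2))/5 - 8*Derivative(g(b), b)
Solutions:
 g(b) = C1 + C2*b^(49/9)


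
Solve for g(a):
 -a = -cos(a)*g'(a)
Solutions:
 g(a) = C1 + Integral(a/cos(a), a)


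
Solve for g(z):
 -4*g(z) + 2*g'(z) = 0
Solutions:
 g(z) = C1*exp(2*z)


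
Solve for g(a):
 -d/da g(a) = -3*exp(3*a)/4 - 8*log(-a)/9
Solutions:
 g(a) = C1 + 8*a*log(-a)/9 - 8*a/9 + exp(3*a)/4


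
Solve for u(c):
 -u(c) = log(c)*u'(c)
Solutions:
 u(c) = C1*exp(-li(c))


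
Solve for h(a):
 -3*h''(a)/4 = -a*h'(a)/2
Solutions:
 h(a) = C1 + C2*erfi(sqrt(3)*a/3)


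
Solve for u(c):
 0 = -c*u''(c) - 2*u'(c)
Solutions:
 u(c) = C1 + C2/c


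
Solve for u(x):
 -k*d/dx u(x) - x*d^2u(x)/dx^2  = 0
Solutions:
 u(x) = C1 + x^(1 - re(k))*(C2*sin(log(x)*Abs(im(k))) + C3*cos(log(x)*im(k)))


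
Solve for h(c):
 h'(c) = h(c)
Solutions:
 h(c) = C1*exp(c)


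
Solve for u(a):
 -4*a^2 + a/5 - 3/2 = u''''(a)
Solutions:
 u(a) = C1 + C2*a + C3*a^2 + C4*a^3 - a^6/90 + a^5/600 - a^4/16


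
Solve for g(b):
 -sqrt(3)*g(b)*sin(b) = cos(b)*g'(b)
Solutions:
 g(b) = C1*cos(b)^(sqrt(3))


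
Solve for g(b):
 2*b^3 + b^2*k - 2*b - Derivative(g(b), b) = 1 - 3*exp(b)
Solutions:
 g(b) = C1 + b^4/2 + b^3*k/3 - b^2 - b + 3*exp(b)


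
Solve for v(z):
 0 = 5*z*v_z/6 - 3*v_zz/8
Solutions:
 v(z) = C1 + C2*erfi(sqrt(10)*z/3)


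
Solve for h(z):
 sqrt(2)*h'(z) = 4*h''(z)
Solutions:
 h(z) = C1 + C2*exp(sqrt(2)*z/4)


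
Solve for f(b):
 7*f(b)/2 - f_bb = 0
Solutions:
 f(b) = C1*exp(-sqrt(14)*b/2) + C2*exp(sqrt(14)*b/2)


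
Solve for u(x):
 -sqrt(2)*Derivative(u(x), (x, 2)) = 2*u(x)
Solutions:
 u(x) = C1*sin(2^(1/4)*x) + C2*cos(2^(1/4)*x)


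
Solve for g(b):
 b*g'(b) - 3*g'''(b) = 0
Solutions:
 g(b) = C1 + Integral(C2*airyai(3^(2/3)*b/3) + C3*airybi(3^(2/3)*b/3), b)


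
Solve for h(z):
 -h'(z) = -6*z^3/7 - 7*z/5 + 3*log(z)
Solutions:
 h(z) = C1 + 3*z^4/14 + 7*z^2/10 - 3*z*log(z) + 3*z


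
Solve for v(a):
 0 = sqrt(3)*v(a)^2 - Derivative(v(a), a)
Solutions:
 v(a) = -1/(C1 + sqrt(3)*a)


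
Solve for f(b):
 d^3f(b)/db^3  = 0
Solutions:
 f(b) = C1 + C2*b + C3*b^2


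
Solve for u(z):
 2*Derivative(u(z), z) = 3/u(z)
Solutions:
 u(z) = -sqrt(C1 + 3*z)
 u(z) = sqrt(C1 + 3*z)


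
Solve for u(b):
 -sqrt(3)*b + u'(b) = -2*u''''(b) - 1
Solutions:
 u(b) = C1 + C4*exp(-2^(2/3)*b/2) + sqrt(3)*b^2/2 - b + (C2*sin(2^(2/3)*sqrt(3)*b/4) + C3*cos(2^(2/3)*sqrt(3)*b/4))*exp(2^(2/3)*b/4)


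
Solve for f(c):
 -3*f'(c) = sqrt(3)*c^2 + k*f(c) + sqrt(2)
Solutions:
 f(c) = C1*exp(-c*k/3) - sqrt(3)*c^2/k + 6*sqrt(3)*c/k^2 - sqrt(2)/k - 18*sqrt(3)/k^3


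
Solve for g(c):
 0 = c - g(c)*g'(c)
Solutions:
 g(c) = -sqrt(C1 + c^2)
 g(c) = sqrt(C1 + c^2)


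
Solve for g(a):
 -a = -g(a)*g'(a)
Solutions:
 g(a) = -sqrt(C1 + a^2)
 g(a) = sqrt(C1 + a^2)


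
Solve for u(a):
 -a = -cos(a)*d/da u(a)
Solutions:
 u(a) = C1 + Integral(a/cos(a), a)


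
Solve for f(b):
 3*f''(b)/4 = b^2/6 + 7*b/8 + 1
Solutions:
 f(b) = C1 + C2*b + b^4/54 + 7*b^3/36 + 2*b^2/3


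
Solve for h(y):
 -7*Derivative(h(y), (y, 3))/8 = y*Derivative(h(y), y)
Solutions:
 h(y) = C1 + Integral(C2*airyai(-2*7^(2/3)*y/7) + C3*airybi(-2*7^(2/3)*y/7), y)


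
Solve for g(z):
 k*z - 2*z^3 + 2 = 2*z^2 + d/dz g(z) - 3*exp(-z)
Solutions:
 g(z) = C1 + k*z^2/2 - z^4/2 - 2*z^3/3 + 2*z - 3*exp(-z)


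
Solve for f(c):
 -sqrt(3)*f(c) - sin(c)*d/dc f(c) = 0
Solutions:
 f(c) = C1*(cos(c) + 1)^(sqrt(3)/2)/(cos(c) - 1)^(sqrt(3)/2)


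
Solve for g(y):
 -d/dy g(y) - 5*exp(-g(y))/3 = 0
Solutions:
 g(y) = log(C1 - 5*y/3)


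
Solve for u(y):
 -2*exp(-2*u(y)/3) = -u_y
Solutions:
 u(y) = 3*log(-sqrt(C1 + 2*y)) - 3*log(3) + 3*log(6)/2
 u(y) = 3*log(C1 + 2*y)/2 - 3*log(3) + 3*log(6)/2


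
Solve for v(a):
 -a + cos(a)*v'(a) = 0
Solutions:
 v(a) = C1 + Integral(a/cos(a), a)


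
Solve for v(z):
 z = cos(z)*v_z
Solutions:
 v(z) = C1 + Integral(z/cos(z), z)


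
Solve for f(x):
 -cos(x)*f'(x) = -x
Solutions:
 f(x) = C1 + Integral(x/cos(x), x)


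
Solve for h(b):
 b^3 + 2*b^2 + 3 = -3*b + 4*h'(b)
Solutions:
 h(b) = C1 + b^4/16 + b^3/6 + 3*b^2/8 + 3*b/4


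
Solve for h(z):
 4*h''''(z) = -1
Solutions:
 h(z) = C1 + C2*z + C3*z^2 + C4*z^3 - z^4/96


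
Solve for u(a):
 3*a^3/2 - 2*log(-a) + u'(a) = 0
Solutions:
 u(a) = C1 - 3*a^4/8 + 2*a*log(-a) - 2*a


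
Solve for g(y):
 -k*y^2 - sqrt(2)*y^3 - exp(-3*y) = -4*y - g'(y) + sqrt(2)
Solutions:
 g(y) = C1 + k*y^3/3 + sqrt(2)*y^4/4 - 2*y^2 + sqrt(2)*y - exp(-3*y)/3


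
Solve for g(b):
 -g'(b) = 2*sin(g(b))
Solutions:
 g(b) = -acos((-C1 - exp(4*b))/(C1 - exp(4*b))) + 2*pi
 g(b) = acos((-C1 - exp(4*b))/(C1 - exp(4*b)))


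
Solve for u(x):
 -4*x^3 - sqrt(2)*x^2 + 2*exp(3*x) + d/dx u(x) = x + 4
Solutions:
 u(x) = C1 + x^4 + sqrt(2)*x^3/3 + x^2/2 + 4*x - 2*exp(3*x)/3


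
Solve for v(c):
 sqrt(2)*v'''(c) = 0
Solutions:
 v(c) = C1 + C2*c + C3*c^2


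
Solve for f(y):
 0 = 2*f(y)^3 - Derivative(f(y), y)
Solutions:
 f(y) = -sqrt(2)*sqrt(-1/(C1 + 2*y))/2
 f(y) = sqrt(2)*sqrt(-1/(C1 + 2*y))/2


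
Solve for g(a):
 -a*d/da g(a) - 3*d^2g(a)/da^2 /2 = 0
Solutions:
 g(a) = C1 + C2*erf(sqrt(3)*a/3)


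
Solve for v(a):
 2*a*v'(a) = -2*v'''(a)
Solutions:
 v(a) = C1 + Integral(C2*airyai(-a) + C3*airybi(-a), a)


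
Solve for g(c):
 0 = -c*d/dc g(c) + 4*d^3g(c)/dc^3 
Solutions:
 g(c) = C1 + Integral(C2*airyai(2^(1/3)*c/2) + C3*airybi(2^(1/3)*c/2), c)


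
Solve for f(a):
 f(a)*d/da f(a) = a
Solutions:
 f(a) = -sqrt(C1 + a^2)
 f(a) = sqrt(C1 + a^2)


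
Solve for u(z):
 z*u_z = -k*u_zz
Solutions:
 u(z) = C1 + C2*sqrt(k)*erf(sqrt(2)*z*sqrt(1/k)/2)


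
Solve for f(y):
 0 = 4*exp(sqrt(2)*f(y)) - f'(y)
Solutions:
 f(y) = sqrt(2)*(2*log(-1/(C1 + 4*y)) - log(2))/4


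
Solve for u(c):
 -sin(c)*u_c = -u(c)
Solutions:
 u(c) = C1*sqrt(cos(c) - 1)/sqrt(cos(c) + 1)


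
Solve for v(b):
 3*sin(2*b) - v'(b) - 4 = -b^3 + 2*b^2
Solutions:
 v(b) = C1 + b^4/4 - 2*b^3/3 - 4*b - 3*cos(2*b)/2


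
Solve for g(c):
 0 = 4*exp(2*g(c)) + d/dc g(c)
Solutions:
 g(c) = log(-sqrt(-1/(C1 - 4*c))) - log(2)/2
 g(c) = log(-1/(C1 - 4*c))/2 - log(2)/2


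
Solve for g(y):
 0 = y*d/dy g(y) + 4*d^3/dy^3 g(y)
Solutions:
 g(y) = C1 + Integral(C2*airyai(-2^(1/3)*y/2) + C3*airybi(-2^(1/3)*y/2), y)


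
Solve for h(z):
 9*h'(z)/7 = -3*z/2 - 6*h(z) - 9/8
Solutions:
 h(z) = C1*exp(-14*z/3) - z/4 - 15/112


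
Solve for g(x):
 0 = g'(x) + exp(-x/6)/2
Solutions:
 g(x) = C1 + 3*exp(-x/6)


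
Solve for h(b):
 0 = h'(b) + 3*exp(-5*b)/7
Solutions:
 h(b) = C1 + 3*exp(-5*b)/35


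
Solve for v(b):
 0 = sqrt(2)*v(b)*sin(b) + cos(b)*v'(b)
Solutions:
 v(b) = C1*cos(b)^(sqrt(2))


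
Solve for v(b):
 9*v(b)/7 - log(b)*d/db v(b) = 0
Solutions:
 v(b) = C1*exp(9*li(b)/7)


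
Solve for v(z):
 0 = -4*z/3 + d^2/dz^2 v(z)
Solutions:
 v(z) = C1 + C2*z + 2*z^3/9


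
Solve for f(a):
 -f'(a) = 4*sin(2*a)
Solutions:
 f(a) = C1 + 2*cos(2*a)


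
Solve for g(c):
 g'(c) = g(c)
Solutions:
 g(c) = C1*exp(c)


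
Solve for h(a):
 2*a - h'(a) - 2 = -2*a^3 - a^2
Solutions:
 h(a) = C1 + a^4/2 + a^3/3 + a^2 - 2*a


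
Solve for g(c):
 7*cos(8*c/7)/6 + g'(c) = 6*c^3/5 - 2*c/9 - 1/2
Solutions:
 g(c) = C1 + 3*c^4/10 - c^2/9 - c/2 - 49*sin(8*c/7)/48


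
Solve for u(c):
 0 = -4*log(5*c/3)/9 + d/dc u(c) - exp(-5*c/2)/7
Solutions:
 u(c) = C1 + 4*c*log(c)/9 + 4*c*(-log(3) - 1 + log(5))/9 - 2*exp(-5*c/2)/35


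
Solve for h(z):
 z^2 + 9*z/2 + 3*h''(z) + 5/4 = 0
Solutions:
 h(z) = C1 + C2*z - z^4/36 - z^3/4 - 5*z^2/24


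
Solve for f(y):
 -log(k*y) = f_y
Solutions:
 f(y) = C1 - y*log(k*y) + y


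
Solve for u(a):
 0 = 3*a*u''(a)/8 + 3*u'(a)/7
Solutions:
 u(a) = C1 + C2/a^(1/7)


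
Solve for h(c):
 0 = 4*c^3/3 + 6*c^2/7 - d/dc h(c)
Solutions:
 h(c) = C1 + c^4/3 + 2*c^3/7


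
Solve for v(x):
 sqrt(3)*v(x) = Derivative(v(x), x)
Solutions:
 v(x) = C1*exp(sqrt(3)*x)


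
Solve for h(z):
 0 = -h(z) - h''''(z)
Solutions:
 h(z) = (C1*sin(sqrt(2)*z/2) + C2*cos(sqrt(2)*z/2))*exp(-sqrt(2)*z/2) + (C3*sin(sqrt(2)*z/2) + C4*cos(sqrt(2)*z/2))*exp(sqrt(2)*z/2)


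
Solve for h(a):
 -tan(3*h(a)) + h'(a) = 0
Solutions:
 h(a) = -asin(C1*exp(3*a))/3 + pi/3
 h(a) = asin(C1*exp(3*a))/3


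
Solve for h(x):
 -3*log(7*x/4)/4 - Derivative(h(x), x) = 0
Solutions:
 h(x) = C1 - 3*x*log(x)/4 - 3*x*log(7)/4 + 3*x/4 + 3*x*log(2)/2


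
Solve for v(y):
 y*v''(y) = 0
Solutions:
 v(y) = C1 + C2*y


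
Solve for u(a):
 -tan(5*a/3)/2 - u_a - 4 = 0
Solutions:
 u(a) = C1 - 4*a + 3*log(cos(5*a/3))/10


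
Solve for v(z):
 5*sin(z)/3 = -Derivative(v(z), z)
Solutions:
 v(z) = C1 + 5*cos(z)/3


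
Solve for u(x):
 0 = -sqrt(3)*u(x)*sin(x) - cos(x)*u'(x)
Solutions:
 u(x) = C1*cos(x)^(sqrt(3))


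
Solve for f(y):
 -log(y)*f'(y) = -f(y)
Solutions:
 f(y) = C1*exp(li(y))


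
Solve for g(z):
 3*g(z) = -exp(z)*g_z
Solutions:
 g(z) = C1*exp(3*exp(-z))


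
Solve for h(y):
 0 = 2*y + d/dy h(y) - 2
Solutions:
 h(y) = C1 - y^2 + 2*y


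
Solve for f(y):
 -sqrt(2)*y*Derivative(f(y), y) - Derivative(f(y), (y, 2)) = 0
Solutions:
 f(y) = C1 + C2*erf(2^(3/4)*y/2)


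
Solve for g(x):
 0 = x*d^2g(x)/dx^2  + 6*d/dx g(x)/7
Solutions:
 g(x) = C1 + C2*x^(1/7)


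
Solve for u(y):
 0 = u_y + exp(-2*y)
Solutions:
 u(y) = C1 + exp(-2*y)/2


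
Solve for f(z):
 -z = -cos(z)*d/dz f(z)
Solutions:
 f(z) = C1 + Integral(z/cos(z), z)


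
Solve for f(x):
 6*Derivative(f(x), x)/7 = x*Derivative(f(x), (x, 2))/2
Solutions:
 f(x) = C1 + C2*x^(19/7)


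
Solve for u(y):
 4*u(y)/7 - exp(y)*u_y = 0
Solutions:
 u(y) = C1*exp(-4*exp(-y)/7)


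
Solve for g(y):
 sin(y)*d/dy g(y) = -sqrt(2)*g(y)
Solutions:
 g(y) = C1*(cos(y) + 1)^(sqrt(2)/2)/(cos(y) - 1)^(sqrt(2)/2)


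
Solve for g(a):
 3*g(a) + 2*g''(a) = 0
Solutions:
 g(a) = C1*sin(sqrt(6)*a/2) + C2*cos(sqrt(6)*a/2)


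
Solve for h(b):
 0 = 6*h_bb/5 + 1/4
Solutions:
 h(b) = C1 + C2*b - 5*b^2/48


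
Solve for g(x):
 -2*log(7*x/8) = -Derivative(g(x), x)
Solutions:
 g(x) = C1 + 2*x*log(x) - 2*x + x*log(49/64)


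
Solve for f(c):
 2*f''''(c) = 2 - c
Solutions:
 f(c) = C1 + C2*c + C3*c^2 + C4*c^3 - c^5/240 + c^4/24


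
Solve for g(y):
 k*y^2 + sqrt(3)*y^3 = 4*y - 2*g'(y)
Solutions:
 g(y) = C1 - k*y^3/6 - sqrt(3)*y^4/8 + y^2


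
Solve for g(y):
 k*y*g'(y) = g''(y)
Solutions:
 g(y) = Piecewise((-sqrt(2)*sqrt(pi)*C1*erf(sqrt(2)*y*sqrt(-k)/2)/(2*sqrt(-k)) - C2, (k > 0) | (k < 0)), (-C1*y - C2, True))


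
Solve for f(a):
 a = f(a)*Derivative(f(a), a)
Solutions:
 f(a) = -sqrt(C1 + a^2)
 f(a) = sqrt(C1 + a^2)


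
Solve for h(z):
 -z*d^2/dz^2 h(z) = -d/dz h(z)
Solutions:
 h(z) = C1 + C2*z^2


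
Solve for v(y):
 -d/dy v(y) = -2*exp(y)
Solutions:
 v(y) = C1 + 2*exp(y)


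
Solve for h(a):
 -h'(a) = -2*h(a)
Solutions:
 h(a) = C1*exp(2*a)


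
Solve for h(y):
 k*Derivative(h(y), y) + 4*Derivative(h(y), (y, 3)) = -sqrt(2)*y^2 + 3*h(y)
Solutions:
 h(y) = C1*exp(y*(-k/((-3^(1/3) + 3^(5/6)*I)*(sqrt(3)*sqrt(k^3 + 243) + 27)^(1/3)) - 3^(1/3)*(sqrt(3)*sqrt(k^3 + 243) + 27)^(1/3)/12 + 3^(5/6)*I*(sqrt(3)*sqrt(k^3 + 243) + 27)^(1/3)/12)) + C2*exp(y*(k/((3^(1/3) + 3^(5/6)*I)*(sqrt(3)*sqrt(k^3 + 243) + 27)^(1/3)) - 3^(1/3)*(sqrt(3)*sqrt(k^3 + 243) + 27)^(1/3)/12 - 3^(5/6)*I*(sqrt(3)*sqrt(k^3 + 243) + 27)^(1/3)/12)) + C3*exp(3^(1/3)*y*(-3^(1/3)*k/(sqrt(3)*sqrt(k^3 + 243) + 27)^(1/3) + (sqrt(3)*sqrt(k^3 + 243) + 27)^(1/3))/6) + 2*sqrt(2)*k^2/27 + 2*sqrt(2)*k*y/9 + sqrt(2)*y^2/3


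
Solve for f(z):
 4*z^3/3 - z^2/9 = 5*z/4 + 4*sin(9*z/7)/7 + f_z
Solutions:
 f(z) = C1 + z^4/3 - z^3/27 - 5*z^2/8 + 4*cos(9*z/7)/9


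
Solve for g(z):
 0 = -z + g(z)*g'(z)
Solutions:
 g(z) = -sqrt(C1 + z^2)
 g(z) = sqrt(C1 + z^2)


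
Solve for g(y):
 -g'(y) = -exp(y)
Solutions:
 g(y) = C1 + exp(y)


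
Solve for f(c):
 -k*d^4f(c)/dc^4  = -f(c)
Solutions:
 f(c) = C1*exp(-c*(1/k)^(1/4)) + C2*exp(c*(1/k)^(1/4)) + C3*exp(-I*c*(1/k)^(1/4)) + C4*exp(I*c*(1/k)^(1/4))


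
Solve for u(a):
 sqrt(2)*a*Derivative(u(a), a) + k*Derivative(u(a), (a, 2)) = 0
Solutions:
 u(a) = C1 + C2*sqrt(k)*erf(2^(3/4)*a*sqrt(1/k)/2)


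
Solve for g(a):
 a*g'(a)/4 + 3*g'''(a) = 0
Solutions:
 g(a) = C1 + Integral(C2*airyai(-18^(1/3)*a/6) + C3*airybi(-18^(1/3)*a/6), a)


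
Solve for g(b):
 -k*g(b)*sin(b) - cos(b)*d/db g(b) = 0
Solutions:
 g(b) = C1*exp(k*log(cos(b)))


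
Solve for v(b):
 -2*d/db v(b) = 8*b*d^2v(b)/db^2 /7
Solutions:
 v(b) = C1 + C2/b^(3/4)


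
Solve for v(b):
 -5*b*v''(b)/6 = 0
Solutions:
 v(b) = C1 + C2*b


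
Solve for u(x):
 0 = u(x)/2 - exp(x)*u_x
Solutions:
 u(x) = C1*exp(-exp(-x)/2)


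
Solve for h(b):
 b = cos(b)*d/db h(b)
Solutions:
 h(b) = C1 + Integral(b/cos(b), b)


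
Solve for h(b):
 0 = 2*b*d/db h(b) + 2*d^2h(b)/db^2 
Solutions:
 h(b) = C1 + C2*erf(sqrt(2)*b/2)


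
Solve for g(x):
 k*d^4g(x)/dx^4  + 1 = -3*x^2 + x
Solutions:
 g(x) = C1 + C2*x + C3*x^2 + C4*x^3 - x^6/(120*k) + x^5/(120*k) - x^4/(24*k)


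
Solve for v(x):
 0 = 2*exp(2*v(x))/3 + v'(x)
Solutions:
 v(x) = log(-sqrt(1/(C1 + 2*x))) - log(2) + log(6)/2
 v(x) = log(1/(C1 + 2*x))/2 - log(2) + log(6)/2


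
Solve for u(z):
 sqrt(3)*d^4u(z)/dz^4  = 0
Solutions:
 u(z) = C1 + C2*z + C3*z^2 + C4*z^3


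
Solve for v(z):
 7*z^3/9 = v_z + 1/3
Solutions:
 v(z) = C1 + 7*z^4/36 - z/3


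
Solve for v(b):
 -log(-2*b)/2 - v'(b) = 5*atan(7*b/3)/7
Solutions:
 v(b) = C1 - b*log(-b)/2 - 5*b*atan(7*b/3)/7 - b*log(2)/2 + b/2 + 15*log(49*b^2 + 9)/98


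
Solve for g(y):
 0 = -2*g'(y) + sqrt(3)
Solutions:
 g(y) = C1 + sqrt(3)*y/2


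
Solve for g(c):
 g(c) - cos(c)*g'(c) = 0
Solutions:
 g(c) = C1*sqrt(sin(c) + 1)/sqrt(sin(c) - 1)


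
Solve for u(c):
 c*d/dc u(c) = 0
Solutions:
 u(c) = C1


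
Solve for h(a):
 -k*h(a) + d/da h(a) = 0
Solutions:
 h(a) = C1*exp(a*k)


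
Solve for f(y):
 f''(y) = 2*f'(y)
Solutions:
 f(y) = C1 + C2*exp(2*y)


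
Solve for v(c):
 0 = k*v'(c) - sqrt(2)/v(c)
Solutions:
 v(c) = -sqrt(C1 + 2*sqrt(2)*c/k)
 v(c) = sqrt(C1 + 2*sqrt(2)*c/k)


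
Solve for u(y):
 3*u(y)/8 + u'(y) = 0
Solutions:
 u(y) = C1*exp(-3*y/8)


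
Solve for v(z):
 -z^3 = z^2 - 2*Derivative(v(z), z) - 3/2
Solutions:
 v(z) = C1 + z^4/8 + z^3/6 - 3*z/4


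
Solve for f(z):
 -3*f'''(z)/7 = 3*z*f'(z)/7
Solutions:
 f(z) = C1 + Integral(C2*airyai(-z) + C3*airybi(-z), z)


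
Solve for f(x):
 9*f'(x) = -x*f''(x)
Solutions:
 f(x) = C1 + C2/x^8


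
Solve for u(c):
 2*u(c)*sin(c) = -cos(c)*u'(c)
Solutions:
 u(c) = C1*cos(c)^2


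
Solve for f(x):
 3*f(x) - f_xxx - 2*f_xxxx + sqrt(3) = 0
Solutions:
 f(x) = C1*exp(x*(-2 - 1/(4 + sqrt(17))^(1/3) + (4 + sqrt(17))^(1/3))/4)*sin(sqrt(3)*x*((4 + sqrt(17))^(-1/3) + (4 + sqrt(17))^(1/3))/4) + C2*exp(x*(-2 - 1/(4 + sqrt(17))^(1/3) + (4 + sqrt(17))^(1/3))/4)*cos(sqrt(3)*x*((4 + sqrt(17))^(-1/3) + (4 + sqrt(17))^(1/3))/4) + C3*exp(x) + C4*exp(x*(-(4 + sqrt(17))^(1/3) - 1 + (4 + sqrt(17))^(-1/3))/2) - sqrt(3)/3


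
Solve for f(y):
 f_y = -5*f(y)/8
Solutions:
 f(y) = C1*exp(-5*y/8)


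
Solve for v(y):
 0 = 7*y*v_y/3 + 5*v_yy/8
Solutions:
 v(y) = C1 + C2*erf(2*sqrt(105)*y/15)


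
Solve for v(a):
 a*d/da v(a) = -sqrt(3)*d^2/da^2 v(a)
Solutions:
 v(a) = C1 + C2*erf(sqrt(2)*3^(3/4)*a/6)


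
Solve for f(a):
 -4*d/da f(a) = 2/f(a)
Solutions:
 f(a) = -sqrt(C1 - a)
 f(a) = sqrt(C1 - a)


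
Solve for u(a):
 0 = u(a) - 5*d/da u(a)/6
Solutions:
 u(a) = C1*exp(6*a/5)


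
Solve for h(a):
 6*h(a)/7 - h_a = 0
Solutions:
 h(a) = C1*exp(6*a/7)


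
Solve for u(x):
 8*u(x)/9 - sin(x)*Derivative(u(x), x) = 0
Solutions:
 u(x) = C1*(cos(x) - 1)^(4/9)/(cos(x) + 1)^(4/9)


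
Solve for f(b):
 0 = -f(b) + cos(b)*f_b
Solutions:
 f(b) = C1*sqrt(sin(b) + 1)/sqrt(sin(b) - 1)


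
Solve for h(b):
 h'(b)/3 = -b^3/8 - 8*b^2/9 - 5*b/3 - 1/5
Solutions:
 h(b) = C1 - 3*b^4/32 - 8*b^3/9 - 5*b^2/2 - 3*b/5


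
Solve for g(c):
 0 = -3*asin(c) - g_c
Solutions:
 g(c) = C1 - 3*c*asin(c) - 3*sqrt(1 - c^2)


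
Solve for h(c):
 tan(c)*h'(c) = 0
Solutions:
 h(c) = C1


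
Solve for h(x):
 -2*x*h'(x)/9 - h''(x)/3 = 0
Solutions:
 h(x) = C1 + C2*erf(sqrt(3)*x/3)


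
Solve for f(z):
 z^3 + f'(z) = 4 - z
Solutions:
 f(z) = C1 - z^4/4 - z^2/2 + 4*z


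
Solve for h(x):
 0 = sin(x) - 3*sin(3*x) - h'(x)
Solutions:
 h(x) = C1 - cos(x) + cos(3*x)


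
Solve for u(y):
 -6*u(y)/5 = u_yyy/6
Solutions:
 u(y) = C3*exp(-30^(2/3)*y/5) + (C1*sin(3*10^(2/3)*3^(1/6)*y/10) + C2*cos(3*10^(2/3)*3^(1/6)*y/10))*exp(30^(2/3)*y/10)


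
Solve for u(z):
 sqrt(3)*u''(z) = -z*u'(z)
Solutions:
 u(z) = C1 + C2*erf(sqrt(2)*3^(3/4)*z/6)


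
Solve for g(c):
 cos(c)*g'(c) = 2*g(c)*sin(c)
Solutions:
 g(c) = C1/cos(c)^2


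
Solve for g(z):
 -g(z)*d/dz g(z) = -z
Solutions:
 g(z) = -sqrt(C1 + z^2)
 g(z) = sqrt(C1 + z^2)


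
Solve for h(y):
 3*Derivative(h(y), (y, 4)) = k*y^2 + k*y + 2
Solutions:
 h(y) = C1 + C2*y + C3*y^2 + C4*y^3 + k*y^6/1080 + k*y^5/360 + y^4/36


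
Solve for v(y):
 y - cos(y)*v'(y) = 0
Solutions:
 v(y) = C1 + Integral(y/cos(y), y)


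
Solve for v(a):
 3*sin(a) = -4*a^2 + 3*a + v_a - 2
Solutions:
 v(a) = C1 + 4*a^3/3 - 3*a^2/2 + 2*a - 3*cos(a)


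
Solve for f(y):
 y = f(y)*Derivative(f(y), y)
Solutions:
 f(y) = -sqrt(C1 + y^2)
 f(y) = sqrt(C1 + y^2)


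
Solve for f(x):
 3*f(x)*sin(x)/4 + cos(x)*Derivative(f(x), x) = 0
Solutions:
 f(x) = C1*cos(x)^(3/4)


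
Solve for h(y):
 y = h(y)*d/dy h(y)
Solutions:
 h(y) = -sqrt(C1 + y^2)
 h(y) = sqrt(C1 + y^2)


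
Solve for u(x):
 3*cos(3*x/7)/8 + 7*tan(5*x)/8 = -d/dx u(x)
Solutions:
 u(x) = C1 + 7*log(cos(5*x))/40 - 7*sin(3*x/7)/8


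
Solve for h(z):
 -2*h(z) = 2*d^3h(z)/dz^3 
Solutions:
 h(z) = C3*exp(-z) + (C1*sin(sqrt(3)*z/2) + C2*cos(sqrt(3)*z/2))*exp(z/2)


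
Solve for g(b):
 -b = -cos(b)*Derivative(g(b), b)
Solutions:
 g(b) = C1 + Integral(b/cos(b), b)


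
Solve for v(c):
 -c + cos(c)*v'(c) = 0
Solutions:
 v(c) = C1 + Integral(c/cos(c), c)


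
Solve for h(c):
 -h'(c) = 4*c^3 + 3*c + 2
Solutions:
 h(c) = C1 - c^4 - 3*c^2/2 - 2*c


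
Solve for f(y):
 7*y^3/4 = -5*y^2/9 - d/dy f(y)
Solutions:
 f(y) = C1 - 7*y^4/16 - 5*y^3/27


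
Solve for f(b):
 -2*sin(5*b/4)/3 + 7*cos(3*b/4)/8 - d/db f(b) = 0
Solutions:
 f(b) = C1 + 7*sin(3*b/4)/6 + 8*cos(5*b/4)/15


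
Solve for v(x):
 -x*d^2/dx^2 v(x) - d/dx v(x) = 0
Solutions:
 v(x) = C1 + C2*log(x)


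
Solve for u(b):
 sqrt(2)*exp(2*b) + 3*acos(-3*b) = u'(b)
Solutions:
 u(b) = C1 + 3*b*acos(-3*b) + sqrt(1 - 9*b^2) + sqrt(2)*exp(2*b)/2


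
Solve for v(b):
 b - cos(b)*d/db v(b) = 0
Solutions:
 v(b) = C1 + Integral(b/cos(b), b)


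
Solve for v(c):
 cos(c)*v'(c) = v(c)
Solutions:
 v(c) = C1*sqrt(sin(c) + 1)/sqrt(sin(c) - 1)


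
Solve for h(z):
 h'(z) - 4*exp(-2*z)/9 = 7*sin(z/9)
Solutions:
 h(z) = C1 - 63*cos(z/9) - 2*exp(-2*z)/9


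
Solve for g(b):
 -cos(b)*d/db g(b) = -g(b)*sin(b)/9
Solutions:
 g(b) = C1/cos(b)^(1/9)


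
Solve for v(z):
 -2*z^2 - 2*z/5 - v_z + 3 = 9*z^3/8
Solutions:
 v(z) = C1 - 9*z^4/32 - 2*z^3/3 - z^2/5 + 3*z


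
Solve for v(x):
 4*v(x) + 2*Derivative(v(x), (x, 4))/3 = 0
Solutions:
 v(x) = (C1*sin(2^(3/4)*3^(1/4)*x/2) + C2*cos(2^(3/4)*3^(1/4)*x/2))*exp(-2^(3/4)*3^(1/4)*x/2) + (C3*sin(2^(3/4)*3^(1/4)*x/2) + C4*cos(2^(3/4)*3^(1/4)*x/2))*exp(2^(3/4)*3^(1/4)*x/2)


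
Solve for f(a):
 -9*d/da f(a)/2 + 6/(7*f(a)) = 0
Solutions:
 f(a) = -sqrt(C1 + 168*a)/21
 f(a) = sqrt(C1 + 168*a)/21


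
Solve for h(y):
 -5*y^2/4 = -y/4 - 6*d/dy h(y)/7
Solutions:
 h(y) = C1 + 35*y^3/72 - 7*y^2/48


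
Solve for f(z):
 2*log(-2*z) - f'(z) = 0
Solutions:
 f(z) = C1 + 2*z*log(-z) + 2*z*(-1 + log(2))


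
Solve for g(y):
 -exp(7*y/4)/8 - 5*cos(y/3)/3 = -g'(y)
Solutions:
 g(y) = C1 + exp(7*y/4)/14 + 5*sin(y/3)


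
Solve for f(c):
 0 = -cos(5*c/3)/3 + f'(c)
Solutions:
 f(c) = C1 + sin(5*c/3)/5


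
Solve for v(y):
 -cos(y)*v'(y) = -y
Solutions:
 v(y) = C1 + Integral(y/cos(y), y)


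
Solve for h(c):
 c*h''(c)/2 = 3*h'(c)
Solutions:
 h(c) = C1 + C2*c^7


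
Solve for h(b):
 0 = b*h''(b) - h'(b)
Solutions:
 h(b) = C1 + C2*b^2


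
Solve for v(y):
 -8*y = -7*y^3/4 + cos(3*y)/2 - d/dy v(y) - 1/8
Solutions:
 v(y) = C1 - 7*y^4/16 + 4*y^2 - y/8 + sin(3*y)/6


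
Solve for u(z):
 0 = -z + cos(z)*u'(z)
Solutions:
 u(z) = C1 + Integral(z/cos(z), z)


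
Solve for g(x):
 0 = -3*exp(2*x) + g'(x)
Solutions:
 g(x) = C1 + 3*exp(2*x)/2


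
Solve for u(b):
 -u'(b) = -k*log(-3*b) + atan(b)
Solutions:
 u(b) = C1 + b*k*(log(-b) - 1) + b*k*log(3) - b*atan(b) + log(b^2 + 1)/2


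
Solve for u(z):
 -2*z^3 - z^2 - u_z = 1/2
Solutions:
 u(z) = C1 - z^4/2 - z^3/3 - z/2


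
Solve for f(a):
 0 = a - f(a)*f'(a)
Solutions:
 f(a) = -sqrt(C1 + a^2)
 f(a) = sqrt(C1 + a^2)


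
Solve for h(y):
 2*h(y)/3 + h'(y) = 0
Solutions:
 h(y) = C1*exp(-2*y/3)


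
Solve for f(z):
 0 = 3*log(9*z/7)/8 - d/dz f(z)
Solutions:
 f(z) = C1 + 3*z*log(z)/8 - 3*z*log(7)/8 - 3*z/8 + 3*z*log(3)/4


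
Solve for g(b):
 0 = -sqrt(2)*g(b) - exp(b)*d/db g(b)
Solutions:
 g(b) = C1*exp(sqrt(2)*exp(-b))


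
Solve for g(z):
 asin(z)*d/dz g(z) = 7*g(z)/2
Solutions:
 g(z) = C1*exp(7*Integral(1/asin(z), z)/2)


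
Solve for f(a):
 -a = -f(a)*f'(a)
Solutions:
 f(a) = -sqrt(C1 + a^2)
 f(a) = sqrt(C1 + a^2)


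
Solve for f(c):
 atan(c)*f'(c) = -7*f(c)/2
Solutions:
 f(c) = C1*exp(-7*Integral(1/atan(c), c)/2)


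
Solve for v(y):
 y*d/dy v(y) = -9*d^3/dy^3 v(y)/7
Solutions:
 v(y) = C1 + Integral(C2*airyai(-21^(1/3)*y/3) + C3*airybi(-21^(1/3)*y/3), y)


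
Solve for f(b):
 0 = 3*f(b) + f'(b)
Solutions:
 f(b) = C1*exp(-3*b)


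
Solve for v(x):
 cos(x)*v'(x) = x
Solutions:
 v(x) = C1 + Integral(x/cos(x), x)


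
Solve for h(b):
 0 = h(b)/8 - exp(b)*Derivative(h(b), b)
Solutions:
 h(b) = C1*exp(-exp(-b)/8)


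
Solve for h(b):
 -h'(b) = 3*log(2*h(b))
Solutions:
 Integral(1/(log(_y) + log(2)), (_y, h(b)))/3 = C1 - b


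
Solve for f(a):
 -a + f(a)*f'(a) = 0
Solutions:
 f(a) = -sqrt(C1 + a^2)
 f(a) = sqrt(C1 + a^2)


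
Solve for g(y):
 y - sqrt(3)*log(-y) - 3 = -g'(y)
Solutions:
 g(y) = C1 - y^2/2 + sqrt(3)*y*log(-y) + y*(3 - sqrt(3))


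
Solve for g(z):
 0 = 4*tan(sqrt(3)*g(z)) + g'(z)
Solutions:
 g(z) = sqrt(3)*(pi - asin(C1*exp(-4*sqrt(3)*z)))/3
 g(z) = sqrt(3)*asin(C1*exp(-4*sqrt(3)*z))/3


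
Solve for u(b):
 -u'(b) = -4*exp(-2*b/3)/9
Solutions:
 u(b) = C1 - 2*exp(-2*b/3)/3


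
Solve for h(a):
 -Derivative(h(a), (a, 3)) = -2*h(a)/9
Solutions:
 h(a) = C3*exp(6^(1/3)*a/3) + (C1*sin(2^(1/3)*3^(5/6)*a/6) + C2*cos(2^(1/3)*3^(5/6)*a/6))*exp(-6^(1/3)*a/6)


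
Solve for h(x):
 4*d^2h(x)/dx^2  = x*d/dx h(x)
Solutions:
 h(x) = C1 + C2*erfi(sqrt(2)*x/4)


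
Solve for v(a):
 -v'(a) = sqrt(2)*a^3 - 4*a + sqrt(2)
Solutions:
 v(a) = C1 - sqrt(2)*a^4/4 + 2*a^2 - sqrt(2)*a


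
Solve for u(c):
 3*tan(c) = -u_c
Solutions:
 u(c) = C1 + 3*log(cos(c))


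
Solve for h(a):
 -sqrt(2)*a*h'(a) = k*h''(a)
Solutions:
 h(a) = C1 + C2*sqrt(k)*erf(2^(3/4)*a*sqrt(1/k)/2)


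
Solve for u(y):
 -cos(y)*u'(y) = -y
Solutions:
 u(y) = C1 + Integral(y/cos(y), y)


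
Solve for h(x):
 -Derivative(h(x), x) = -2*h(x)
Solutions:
 h(x) = C1*exp(2*x)


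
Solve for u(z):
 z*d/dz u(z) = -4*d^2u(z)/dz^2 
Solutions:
 u(z) = C1 + C2*erf(sqrt(2)*z/4)


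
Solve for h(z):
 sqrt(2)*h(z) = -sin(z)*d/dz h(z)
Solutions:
 h(z) = C1*(cos(z) + 1)^(sqrt(2)/2)/(cos(z) - 1)^(sqrt(2)/2)


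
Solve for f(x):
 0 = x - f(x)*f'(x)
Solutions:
 f(x) = -sqrt(C1 + x^2)
 f(x) = sqrt(C1 + x^2)


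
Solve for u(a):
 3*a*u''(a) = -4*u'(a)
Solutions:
 u(a) = C1 + C2/a^(1/3)


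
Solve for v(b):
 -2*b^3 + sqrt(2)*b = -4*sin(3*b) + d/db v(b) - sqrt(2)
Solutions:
 v(b) = C1 - b^4/2 + sqrt(2)*b^2/2 + sqrt(2)*b - 4*cos(3*b)/3


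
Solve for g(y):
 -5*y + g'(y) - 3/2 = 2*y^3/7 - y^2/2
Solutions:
 g(y) = C1 + y^4/14 - y^3/6 + 5*y^2/2 + 3*y/2


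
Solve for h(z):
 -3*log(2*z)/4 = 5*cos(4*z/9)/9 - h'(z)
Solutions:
 h(z) = C1 + 3*z*log(z)/4 - 3*z/4 + 3*z*log(2)/4 + 5*sin(4*z/9)/4


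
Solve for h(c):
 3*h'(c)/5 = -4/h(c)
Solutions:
 h(c) = -sqrt(C1 - 120*c)/3
 h(c) = sqrt(C1 - 120*c)/3


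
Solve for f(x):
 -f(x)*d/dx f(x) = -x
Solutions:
 f(x) = -sqrt(C1 + x^2)
 f(x) = sqrt(C1 + x^2)


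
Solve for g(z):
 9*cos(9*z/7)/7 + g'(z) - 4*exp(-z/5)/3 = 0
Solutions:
 g(z) = C1 - sin(9*z/7) - 20*exp(-z/5)/3


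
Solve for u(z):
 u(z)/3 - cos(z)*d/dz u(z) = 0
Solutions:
 u(z) = C1*(sin(z) + 1)^(1/6)/(sin(z) - 1)^(1/6)


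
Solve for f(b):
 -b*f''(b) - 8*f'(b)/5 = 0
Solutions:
 f(b) = C1 + C2/b^(3/5)


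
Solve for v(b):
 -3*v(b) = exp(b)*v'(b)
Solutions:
 v(b) = C1*exp(3*exp(-b))


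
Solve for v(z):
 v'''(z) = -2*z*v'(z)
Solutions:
 v(z) = C1 + Integral(C2*airyai(-2^(1/3)*z) + C3*airybi(-2^(1/3)*z), z)


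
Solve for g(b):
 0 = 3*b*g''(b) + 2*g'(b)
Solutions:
 g(b) = C1 + C2*b^(1/3)


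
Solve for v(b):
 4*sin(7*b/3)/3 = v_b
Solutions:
 v(b) = C1 - 4*cos(7*b/3)/7


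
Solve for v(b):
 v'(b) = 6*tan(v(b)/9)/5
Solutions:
 v(b) = -9*asin(C1*exp(2*b/15)) + 9*pi
 v(b) = 9*asin(C1*exp(2*b/15))


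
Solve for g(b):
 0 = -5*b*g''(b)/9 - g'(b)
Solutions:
 g(b) = C1 + C2/b^(4/5)


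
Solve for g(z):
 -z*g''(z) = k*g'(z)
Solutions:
 g(z) = C1 + z^(1 - re(k))*(C2*sin(log(z)*Abs(im(k))) + C3*cos(log(z)*im(k)))
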